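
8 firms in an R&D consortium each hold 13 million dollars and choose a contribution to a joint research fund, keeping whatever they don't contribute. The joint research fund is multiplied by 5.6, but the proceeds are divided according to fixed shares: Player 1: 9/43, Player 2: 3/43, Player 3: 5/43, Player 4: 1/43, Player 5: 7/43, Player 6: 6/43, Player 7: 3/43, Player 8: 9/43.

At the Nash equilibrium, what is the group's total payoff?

223.60 million dollars

Player j's private return per contributed unit is 5.6 × (j's share). Contributing is weakly dominant for j when that share is at least 1/5.6 = 0.1786, and contributing 0 is dominant otherwise.
Player 1 and Player 8 clear that bar, contributing 13 each; the remaining 6 contribute 0. Total contributed: 26.
The joint research fund pays out 5.6 × 26 = 145.60 in total (split across the unequal shares, but the aggregate is all that matters for the group sum).
The 6 free-riders keep 13 each, adding 78. Group total = 78 + 145.60 = 223.60.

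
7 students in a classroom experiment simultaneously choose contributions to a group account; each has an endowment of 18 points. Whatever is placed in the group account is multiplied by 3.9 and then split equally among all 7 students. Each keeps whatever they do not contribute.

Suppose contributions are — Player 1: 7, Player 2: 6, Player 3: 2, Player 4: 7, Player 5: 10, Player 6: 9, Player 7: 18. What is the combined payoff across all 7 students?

297.10 points

Total contributed: 7 + 6 + 2 + 7 + 10 + 9 + 18 = 59; total kept: 7 × 18 − 59 = 67.
The group account pays out 3.9 × 59 = 230.10 in aggregate.
Group total = 67 + 230.10 = 297.10.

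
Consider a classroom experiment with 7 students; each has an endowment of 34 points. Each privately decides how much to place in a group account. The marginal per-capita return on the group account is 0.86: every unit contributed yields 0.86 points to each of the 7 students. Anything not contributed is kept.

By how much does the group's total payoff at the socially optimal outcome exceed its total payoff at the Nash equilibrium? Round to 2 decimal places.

The private return per contributed unit is 0.86 < 1, so contributing 0 is dominant for every player. At the Nash equilibrium everyone keeps their 34, and the group total is 7 × 34 = 238.
Each contributed unit returns 6.020 to the group as a whole (0.86 to each of 7 players), which exceeds 1, so the social optimum is full contribution: group total = 6.020 × 238 = 1432.76.
Efficiency loss = 1432.76 − 238 = 1194.76.

1194.76 points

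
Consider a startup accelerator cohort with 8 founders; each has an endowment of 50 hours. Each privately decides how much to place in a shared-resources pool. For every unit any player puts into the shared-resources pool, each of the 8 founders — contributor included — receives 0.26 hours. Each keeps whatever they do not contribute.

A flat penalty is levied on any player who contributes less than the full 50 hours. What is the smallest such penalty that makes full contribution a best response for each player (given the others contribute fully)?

Given the others contribute fully, the best deviation is to contribute 0 (any partial contribution still incurs the fine and gives up units whose private return 0.26 is below 1).
Deviating from 50 to 0 saves 50 hours but forfeits the deviator's share of the drop in the shared-resources pool: 0.26 × 50 = 13.00.
So the deviation gain is 50 − 13.00 = 37.00, and the fine must be at least 37.00 hours to wipe it out.

37.00 hours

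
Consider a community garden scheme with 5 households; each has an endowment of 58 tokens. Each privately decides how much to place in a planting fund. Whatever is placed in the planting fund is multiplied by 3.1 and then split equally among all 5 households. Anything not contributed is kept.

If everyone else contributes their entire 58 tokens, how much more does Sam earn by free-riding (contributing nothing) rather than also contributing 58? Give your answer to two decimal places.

Switching from a contribution of 58 to 0 lets Sam keep an extra 58 tokens, but lowers the planting fund by 58, which costs Sam their own share of that drop: 3.1/5 × 58 = 35.96.
Net gain = 58 − 35.96 = 22.04. The private return per contributed unit (0.6200) is below 1, so free-riding is indeed the best response regardless of what the others do.

22.04 tokens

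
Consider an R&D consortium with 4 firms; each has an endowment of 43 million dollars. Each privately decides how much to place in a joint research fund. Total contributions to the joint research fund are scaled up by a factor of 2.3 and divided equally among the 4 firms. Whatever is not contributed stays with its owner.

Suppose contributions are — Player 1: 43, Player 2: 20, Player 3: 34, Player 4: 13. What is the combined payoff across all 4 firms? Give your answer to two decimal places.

315.00 million dollars

Total contributed: 43 + 20 + 34 + 13 = 110; total kept: 4 × 43 − 110 = 62.
The joint research fund pays out 2.3 × 110 = 253.00 in aggregate.
Group total = 62 + 253.00 = 315.00.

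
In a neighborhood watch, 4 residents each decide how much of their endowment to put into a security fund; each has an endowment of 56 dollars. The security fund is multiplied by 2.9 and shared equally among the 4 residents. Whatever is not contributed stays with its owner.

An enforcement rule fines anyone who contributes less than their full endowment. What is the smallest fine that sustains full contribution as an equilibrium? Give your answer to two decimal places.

Given the others contribute fully, the best deviation is to contribute 0 (any partial contribution still incurs the fine and gives up units whose private return 0.7250 is below 1).
Deviating from 56 to 0 saves 56 dollars but forfeits the deviator's share of the drop in the security fund: 2.9/4 × 56 = 40.60.
So the deviation gain is 56 − 40.60 = 15.40, and the fine must be at least 15.40 dollars to wipe it out.

15.40 dollars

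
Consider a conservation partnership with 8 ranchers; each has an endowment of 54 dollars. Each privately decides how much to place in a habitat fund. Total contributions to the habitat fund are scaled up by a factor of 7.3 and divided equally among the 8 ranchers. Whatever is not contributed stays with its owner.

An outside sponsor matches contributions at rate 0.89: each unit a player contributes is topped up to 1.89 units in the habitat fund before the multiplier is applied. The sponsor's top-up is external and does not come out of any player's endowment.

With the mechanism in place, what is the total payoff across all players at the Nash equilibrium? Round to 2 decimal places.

The effective private return per unit is now 7.3 × 1.89 / 8 = 1.7246 > 1, so every player's dominant strategy flips to full contribution.
At the Nash equilibrium everyone contributes 54. Group total payoff = 7.3 × 1.89 × 432 = 5960.30.

5960.30 dollars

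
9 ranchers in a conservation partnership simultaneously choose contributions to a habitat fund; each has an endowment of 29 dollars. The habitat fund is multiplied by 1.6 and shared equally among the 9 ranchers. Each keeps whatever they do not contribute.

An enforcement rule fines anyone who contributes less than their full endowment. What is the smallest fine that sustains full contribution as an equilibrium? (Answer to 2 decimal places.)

23.84 dollars

Given the others contribute fully, the best deviation is to contribute 0 (any partial contribution still incurs the fine and gives up units whose private return 0.1778 is below 1).
Deviating from 29 to 0 saves 29 dollars but forfeits the deviator's share of the drop in the habitat fund: 1.6/9 × 29 = 5.16.
So the deviation gain is 29 − 5.16 = 23.84, and the fine must be at least 23.84 dollars to wipe it out.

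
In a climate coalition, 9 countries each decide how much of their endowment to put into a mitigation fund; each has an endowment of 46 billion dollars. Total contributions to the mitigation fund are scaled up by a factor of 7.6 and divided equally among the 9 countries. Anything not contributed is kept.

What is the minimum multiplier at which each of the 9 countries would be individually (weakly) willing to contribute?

9

A contributed unit returns (multiplier)/9 to its contributor.
This reaches 1 exactly when the multiplier is 9.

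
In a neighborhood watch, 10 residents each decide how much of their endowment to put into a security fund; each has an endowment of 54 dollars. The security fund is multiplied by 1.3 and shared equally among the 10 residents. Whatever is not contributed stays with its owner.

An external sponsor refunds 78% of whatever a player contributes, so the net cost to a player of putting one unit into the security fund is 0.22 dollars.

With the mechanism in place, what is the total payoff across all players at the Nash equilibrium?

540.00 dollars

The effective private return is (1.3/10) / 0.22 = 0.5909, which is still under 1, so the mechanism doesn't change anyone's dominant strategy: zero contribution.
At the Nash equilibrium no one contributes; group total payoff = 10 × 54 = 540.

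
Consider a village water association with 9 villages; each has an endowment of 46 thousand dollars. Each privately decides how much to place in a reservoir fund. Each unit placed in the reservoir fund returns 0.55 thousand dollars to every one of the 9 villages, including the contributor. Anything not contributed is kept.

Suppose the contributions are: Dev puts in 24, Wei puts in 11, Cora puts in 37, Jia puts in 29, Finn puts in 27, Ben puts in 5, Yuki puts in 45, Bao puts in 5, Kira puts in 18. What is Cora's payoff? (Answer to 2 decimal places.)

119.55 thousand dollars

Total contributed: 24 + 11 + 37 + 29 + 27 + 5 + 45 + 5 + 18 = 201.
Each receives 0.55 × 201 = 110.55 from the reservoir fund.
Cora keeps 46 − 37 = 9, so Cora's payoff is 9 + 110.55 = 119.55.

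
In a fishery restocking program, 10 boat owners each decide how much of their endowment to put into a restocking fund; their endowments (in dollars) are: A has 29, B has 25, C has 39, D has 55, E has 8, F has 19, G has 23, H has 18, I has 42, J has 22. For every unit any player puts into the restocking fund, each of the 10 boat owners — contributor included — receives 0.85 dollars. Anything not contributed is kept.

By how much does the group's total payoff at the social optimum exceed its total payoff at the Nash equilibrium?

The private return per contributed unit is 0.85 < 1 for everyone, so the Nash equilibrium is zero contribution and the group total is Σ E_j = 29 + 25 + 39 + 55 + 8 + 19 + 23 + 18 + 42 + 22 = 280.
Each contributed unit returns 8.500 to the group, so the social optimum is full contribution by everyone: group total = 8.500 × 280 = 2380.00.
Efficiency loss = (8.500 − 1) × 280 = 2100.00.

2100.00 dollars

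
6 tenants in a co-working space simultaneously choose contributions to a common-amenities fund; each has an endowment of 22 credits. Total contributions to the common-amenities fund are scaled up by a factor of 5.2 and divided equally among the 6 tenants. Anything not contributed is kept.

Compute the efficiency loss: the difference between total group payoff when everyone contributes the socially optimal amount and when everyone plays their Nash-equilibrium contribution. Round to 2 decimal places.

Each contributed unit returns 5.2/6 = 0.8667 to its contributor — below 1 — so contributing 0 is dominant for every player. At the Nash equilibrium everyone keeps their 22, and the group total is 6 × 22 = 132.
Each contributed unit returns 5.200 to the group as a whole (0.8667 to each of 6 players), which exceeds 1, so the social optimum is full contribution: group total = 5.200 × 132 = 686.40.
Efficiency loss = 686.40 − 132 = 554.40.

554.40 credits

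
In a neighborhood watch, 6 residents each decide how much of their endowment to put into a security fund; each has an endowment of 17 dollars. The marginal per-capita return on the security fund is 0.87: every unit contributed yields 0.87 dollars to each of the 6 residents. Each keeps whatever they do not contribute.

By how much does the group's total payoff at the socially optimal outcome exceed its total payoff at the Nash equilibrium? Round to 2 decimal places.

The private return per contributed unit is 0.87 < 1, so contributing 0 is dominant for every player. At the Nash equilibrium everyone keeps their 17, and the group total is 6 × 17 = 102.
Each contributed unit returns 5.220 to the group as a whole (0.87 to each of 6 players), which exceeds 1, so the social optimum is full contribution: group total = 5.220 × 102 = 532.44.
Efficiency loss = 532.44 − 102 = 430.44.

430.44 dollars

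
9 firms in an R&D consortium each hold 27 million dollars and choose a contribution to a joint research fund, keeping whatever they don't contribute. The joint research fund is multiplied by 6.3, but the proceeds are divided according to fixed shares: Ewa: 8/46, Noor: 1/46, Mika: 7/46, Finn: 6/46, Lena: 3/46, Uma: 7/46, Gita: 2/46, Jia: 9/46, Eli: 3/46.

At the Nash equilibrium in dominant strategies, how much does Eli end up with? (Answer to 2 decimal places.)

A player with share s gets back 6.3·s per unit contributed, so full contribution is dominant for anyone with s > 1/6.3 = 0.1587 and zero contribution is dominant for anyone below.
The shares above 0.1587 belong to Ewa and Jia, contributing 27 each; the remaining 7 contribute 0. Total contributed: 54.
Eli keeps 27 and receives 6.3 × 54 × 3/46 = 22.19 from the joint research fund, for a payoff of 49.19.

49.19 million dollars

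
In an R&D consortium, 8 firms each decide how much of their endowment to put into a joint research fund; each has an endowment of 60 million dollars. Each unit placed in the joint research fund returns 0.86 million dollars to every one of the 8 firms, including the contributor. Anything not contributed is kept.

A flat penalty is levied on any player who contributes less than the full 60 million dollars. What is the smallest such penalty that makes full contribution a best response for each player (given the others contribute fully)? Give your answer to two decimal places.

8.40 million dollars

Given the others contribute fully, the best deviation is to contribute 0 (any partial contribution still incurs the fine and gives up units whose private return 0.86 is below 1).
Deviating from 60 to 0 saves 60 million dollars but forfeits the deviator's share of the drop in the joint research fund: 0.86 × 60 = 51.60.
So the deviation gain is 60 − 51.60 = 8.40, and the fine must be at least 8.40 million dollars to wipe it out.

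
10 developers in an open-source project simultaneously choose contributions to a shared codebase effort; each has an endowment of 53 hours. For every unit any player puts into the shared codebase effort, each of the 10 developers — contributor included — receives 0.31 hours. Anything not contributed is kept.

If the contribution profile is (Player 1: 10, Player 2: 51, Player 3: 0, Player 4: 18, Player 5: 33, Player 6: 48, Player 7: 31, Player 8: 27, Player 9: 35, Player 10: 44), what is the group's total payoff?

Total contributed: 10 + 51 + 0 + 18 + 33 + 48 + 31 + 27 + 35 + 44 = 297; total kept: 10 × 53 − 297 = 233.
The shared codebase effort pays out 0.31 × 10 × 297 = 920.70 in aggregate.
Group total = 233 + 920.70 = 1153.70.

1153.70 hours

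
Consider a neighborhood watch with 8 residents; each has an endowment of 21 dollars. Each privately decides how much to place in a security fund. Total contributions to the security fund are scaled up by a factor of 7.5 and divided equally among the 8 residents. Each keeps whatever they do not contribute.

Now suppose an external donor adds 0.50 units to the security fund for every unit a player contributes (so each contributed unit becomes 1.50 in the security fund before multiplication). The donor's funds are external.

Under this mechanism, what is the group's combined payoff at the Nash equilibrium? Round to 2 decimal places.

1890.00 dollars

Under the mechanism each unit contributed yields 7.5 × 1.50 / 8 = 1.4063 back to its contributor per unit of net cost, which exceeds 1, making full contribution the dominant choice for everyone.
At the Nash equilibrium everyone contributes 21. Group total payoff = 7.5 × 1.50 × 168 = 1890.00.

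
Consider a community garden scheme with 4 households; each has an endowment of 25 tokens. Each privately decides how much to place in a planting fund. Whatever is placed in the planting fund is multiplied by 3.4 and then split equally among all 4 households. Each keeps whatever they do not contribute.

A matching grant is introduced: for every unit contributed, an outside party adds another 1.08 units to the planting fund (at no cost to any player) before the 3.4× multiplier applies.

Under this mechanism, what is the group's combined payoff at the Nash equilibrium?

707.20 tokens

The effective private return per unit is now 3.4 × 2.08 / 4 = 1.7680 > 1, so every player's dominant strategy flips to full contribution.
So the Nash equilibrium is full contribution by all 4; the group earns 3.4 × 2.08 × 100 = 707.20.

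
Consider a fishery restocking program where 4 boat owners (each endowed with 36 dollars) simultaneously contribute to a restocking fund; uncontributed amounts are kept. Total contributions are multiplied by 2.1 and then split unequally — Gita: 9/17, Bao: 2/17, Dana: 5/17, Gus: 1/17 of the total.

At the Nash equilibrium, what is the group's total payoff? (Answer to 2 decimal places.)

183.60 dollars

For player j, contributing a unit is worthwhile iff 2.1 × (j's share) ≥ 1, i.e. iff j's share is at least 0.4762.
The only share above 0.4762 is Gita's 9/17, contributing 36; the remaining 3 contribute 0. Total contributed: 36.
The restocking fund pays out 2.1 × 36 = 75.60 in total (split across the unequal shares, but the aggregate is all that matters for the group sum).
The 3 free-riders keep 36 each, adding 108. Group total = 108 + 75.60 = 183.60.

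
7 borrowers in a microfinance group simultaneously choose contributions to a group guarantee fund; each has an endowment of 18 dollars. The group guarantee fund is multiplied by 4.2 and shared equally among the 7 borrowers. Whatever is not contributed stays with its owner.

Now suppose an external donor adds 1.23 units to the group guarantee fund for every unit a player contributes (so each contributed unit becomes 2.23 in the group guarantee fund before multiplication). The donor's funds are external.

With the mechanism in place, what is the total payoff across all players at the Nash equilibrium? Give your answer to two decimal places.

1180.12 dollars

The effective private return per unit is now 4.2 × 2.23 / 7 = 1.3380 > 1, so every player's dominant strategy flips to full contribution.
So the Nash equilibrium is full contribution by all 7; the group earns 4.2 × 2.23 × 126 = 1180.12.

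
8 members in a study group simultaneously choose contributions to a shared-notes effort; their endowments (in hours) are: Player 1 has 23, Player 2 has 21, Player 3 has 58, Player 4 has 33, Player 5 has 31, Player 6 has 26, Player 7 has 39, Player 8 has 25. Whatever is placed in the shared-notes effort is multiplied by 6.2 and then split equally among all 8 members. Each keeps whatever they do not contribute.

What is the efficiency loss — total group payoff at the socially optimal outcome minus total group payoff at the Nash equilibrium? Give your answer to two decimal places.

1331.20 hours

The private return per contributed unit is 6.2/8 = 0.7750 < 1 for every player regardless of endowment, so the Nash equilibrium is zero contribution and the group total is Σ E_j = 23 + 21 + 58 + 33 + 31 + 26 + 39 + 25 = 256.
Each contributed unit returns 6.200 to the group, so the social optimum is full contribution by everyone: group total = 6.200 × 256 = 1587.20.
Efficiency loss = (6.200 − 1) × 256 = 1331.20.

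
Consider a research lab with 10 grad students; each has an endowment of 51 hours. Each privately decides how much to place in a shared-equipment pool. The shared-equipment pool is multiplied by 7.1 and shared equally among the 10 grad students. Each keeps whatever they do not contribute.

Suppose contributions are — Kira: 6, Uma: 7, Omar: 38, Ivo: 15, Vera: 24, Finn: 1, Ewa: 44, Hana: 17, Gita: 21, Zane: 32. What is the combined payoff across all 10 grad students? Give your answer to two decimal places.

Total contributed: 6 + 7 + 38 + 15 + 24 + 1 + 44 + 17 + 21 + 32 = 205; total kept: 10 × 51 − 205 = 305.
The shared-equipment pool pays out 7.1 × 205 = 1455.50 in aggregate.
Group total = 305 + 1455.50 = 1760.50.

1760.50 hours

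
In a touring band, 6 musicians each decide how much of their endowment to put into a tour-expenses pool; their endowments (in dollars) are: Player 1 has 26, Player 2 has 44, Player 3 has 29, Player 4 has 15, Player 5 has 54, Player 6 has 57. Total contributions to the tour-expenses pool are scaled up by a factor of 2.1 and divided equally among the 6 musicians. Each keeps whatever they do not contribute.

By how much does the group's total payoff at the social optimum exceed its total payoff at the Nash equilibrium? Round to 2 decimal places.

247.50 dollars

The private return per contributed unit is 2.1/6 = 0.3500 < 1 for every player regardless of endowment, so the Nash equilibrium is zero contribution and the group total is Σ E_j = 26 + 44 + 29 + 15 + 54 + 57 = 225.
Each contributed unit returns 2.100 to the group, so the social optimum is full contribution by everyone: group total = 2.100 × 225 = 472.50.
Efficiency loss = (2.100 − 1) × 225 = 247.50.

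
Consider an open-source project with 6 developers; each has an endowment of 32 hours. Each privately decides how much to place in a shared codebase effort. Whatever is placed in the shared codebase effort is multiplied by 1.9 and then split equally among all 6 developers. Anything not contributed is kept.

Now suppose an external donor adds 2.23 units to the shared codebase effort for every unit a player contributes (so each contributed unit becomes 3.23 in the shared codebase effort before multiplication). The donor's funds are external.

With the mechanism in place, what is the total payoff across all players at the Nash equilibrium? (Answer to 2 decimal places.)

1178.30 hours

With the mechanism, a contributed unit returns 1.9 × 3.23 / 6 = 1.0228 per unit of net cost to the contributor — now above 1 — so contributing fully is weakly dominant for every player.
At the Nash equilibrium everyone contributes 32. Group total payoff = 1.9 × 3.23 × 192 = 1178.30.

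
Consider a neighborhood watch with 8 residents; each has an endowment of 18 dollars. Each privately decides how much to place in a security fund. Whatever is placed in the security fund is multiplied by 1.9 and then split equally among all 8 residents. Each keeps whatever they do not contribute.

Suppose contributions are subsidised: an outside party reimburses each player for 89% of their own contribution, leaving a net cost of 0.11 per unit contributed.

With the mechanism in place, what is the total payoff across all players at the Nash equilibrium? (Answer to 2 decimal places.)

The effective private return per unit is now (1.9/8) / 0.11 = 2.1591 > 1, so every player's dominant strategy flips to full contribution.
At the Nash equilibrium everyone contributes 18. Group total payoff = 8 × (18 × 0.89 + 1.9 × 18) = 401.76.

401.76 dollars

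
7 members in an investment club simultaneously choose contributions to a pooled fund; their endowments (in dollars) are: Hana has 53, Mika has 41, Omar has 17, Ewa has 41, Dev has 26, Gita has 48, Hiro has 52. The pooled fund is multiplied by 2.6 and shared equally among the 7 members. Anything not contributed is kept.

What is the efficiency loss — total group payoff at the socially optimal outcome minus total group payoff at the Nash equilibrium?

444.80 dollars

The private return per contributed unit is 2.6/7 = 0.3714 < 1 for every player regardless of endowment, so the Nash equilibrium is zero contribution and the group total is Σ E_j = 53 + 41 + 17 + 41 + 26 + 48 + 52 = 278.
Each contributed unit returns 2.600 to the group, so the social optimum is full contribution by everyone: group total = 2.600 × 278 = 722.80.
Efficiency loss = (2.600 − 1) × 278 = 444.80.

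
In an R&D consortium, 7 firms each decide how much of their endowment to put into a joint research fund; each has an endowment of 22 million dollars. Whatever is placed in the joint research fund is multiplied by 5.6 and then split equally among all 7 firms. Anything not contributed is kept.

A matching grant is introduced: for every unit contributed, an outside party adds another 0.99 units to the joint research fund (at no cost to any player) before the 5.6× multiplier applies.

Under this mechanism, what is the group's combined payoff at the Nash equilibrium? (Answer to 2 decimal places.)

The effective private return per unit is now 5.6 × 1.99 / 7 = 1.5920 > 1, so every player's dominant strategy flips to full contribution.
So the Nash equilibrium is full contribution by all 7; the group earns 5.6 × 1.99 × 154 = 1716.18.

1716.18 million dollars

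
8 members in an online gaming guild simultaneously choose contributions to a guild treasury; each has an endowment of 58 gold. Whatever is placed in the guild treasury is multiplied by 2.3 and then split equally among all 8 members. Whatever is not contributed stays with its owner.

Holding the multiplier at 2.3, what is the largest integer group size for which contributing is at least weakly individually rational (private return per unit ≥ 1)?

Private return per unit is 2.3/(group size), which is ≥ 1 whenever the group size is ≤ 2.3.
The largest such integer is 2.

2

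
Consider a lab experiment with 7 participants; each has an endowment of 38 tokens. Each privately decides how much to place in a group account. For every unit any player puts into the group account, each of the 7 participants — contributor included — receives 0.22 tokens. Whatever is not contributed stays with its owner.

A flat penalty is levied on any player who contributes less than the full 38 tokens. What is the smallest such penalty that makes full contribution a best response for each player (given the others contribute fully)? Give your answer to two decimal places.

29.64 tokens

Given the others contribute fully, the best deviation is to contribute 0 (any partial contribution still incurs the fine and gives up units whose private return 0.22 is below 1).
Deviating from 38 to 0 saves 38 tokens but forfeits the deviator's share of the drop in the group account: 0.22 × 38 = 8.36.
So the deviation gain is 38 − 8.36 = 29.64, and the fine must be at least 29.64 tokens to wipe it out.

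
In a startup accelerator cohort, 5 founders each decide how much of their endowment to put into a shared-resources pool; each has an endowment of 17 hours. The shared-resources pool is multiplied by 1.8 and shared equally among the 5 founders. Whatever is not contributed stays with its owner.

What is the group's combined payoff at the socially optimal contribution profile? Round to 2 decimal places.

153.00 hours

Each contributed unit returns 1.800 to the group as a whole (0.3600 to each of 5 players), which exceeds 1, so the social optimum is full contribution: group total = 1.800 × 85 = 153.00.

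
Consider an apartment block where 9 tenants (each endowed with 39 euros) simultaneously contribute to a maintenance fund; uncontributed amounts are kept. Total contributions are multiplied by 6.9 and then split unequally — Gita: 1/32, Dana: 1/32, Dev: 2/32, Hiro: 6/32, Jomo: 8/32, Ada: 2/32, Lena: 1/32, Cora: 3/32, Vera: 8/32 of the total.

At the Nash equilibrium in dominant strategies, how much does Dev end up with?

For player j, contributing a unit is worthwhile iff 6.9 × (j's share) ≥ 1, i.e. iff j's share is at least 0.1449.
The shares above 0.1449 belong to Hiro, Jomo and Vera, contributing 39 each; the remaining 6 contribute 0. Total contributed: 117.
Dev keeps 39 and receives 6.9 × 117 × 2/32 = 50.46 from the maintenance fund, for a payoff of 89.46.

89.46 euros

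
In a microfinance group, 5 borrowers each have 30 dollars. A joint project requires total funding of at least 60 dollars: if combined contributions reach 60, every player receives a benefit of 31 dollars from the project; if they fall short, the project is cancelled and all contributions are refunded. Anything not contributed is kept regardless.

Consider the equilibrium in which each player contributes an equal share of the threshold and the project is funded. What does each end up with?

Equal share of the threshold: 60/5 = 12.
At this profile no one gains by cutting their contribution: any cut drops the total below 60, the project is cancelled, contributions are refunded, and the deviator ends with 30, which is less than 30 − 12 + 31 = 49. Contributing more than 12 just wastes the excess. So contributing exactly 12 is a best response.
Each player's payoff: 30 − 12 + 31 = 49.

49 dollars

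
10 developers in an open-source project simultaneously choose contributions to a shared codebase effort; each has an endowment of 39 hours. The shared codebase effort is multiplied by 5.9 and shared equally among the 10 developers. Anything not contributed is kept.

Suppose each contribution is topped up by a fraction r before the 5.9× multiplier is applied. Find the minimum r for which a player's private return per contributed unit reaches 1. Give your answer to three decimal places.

With matching at rate r, one contributed unit becomes (1 + r) in the shared codebase effort and returns 5.9 × (1 + r) / 10 to the contributor.
Setting this equal to 1: 1 + r = 10/5.9 = 1.6949.
So the minimum matching rate is r = 1.6949 − 1 = 0.695.

0.695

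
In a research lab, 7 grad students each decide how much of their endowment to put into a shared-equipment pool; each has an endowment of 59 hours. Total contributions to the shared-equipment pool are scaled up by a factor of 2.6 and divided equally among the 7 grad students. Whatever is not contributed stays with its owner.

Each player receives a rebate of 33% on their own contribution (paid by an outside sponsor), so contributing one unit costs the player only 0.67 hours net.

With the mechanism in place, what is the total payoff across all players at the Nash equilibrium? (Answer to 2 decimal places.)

413.00 hours

Even with the mechanism, each unit contributed returns only (2.6/7) / 0.67 = 0.5544 per unit of net cost, so contributing nothing is still dominant.
At the Nash equilibrium no one contributes; group total payoff = 7 × 59 = 413.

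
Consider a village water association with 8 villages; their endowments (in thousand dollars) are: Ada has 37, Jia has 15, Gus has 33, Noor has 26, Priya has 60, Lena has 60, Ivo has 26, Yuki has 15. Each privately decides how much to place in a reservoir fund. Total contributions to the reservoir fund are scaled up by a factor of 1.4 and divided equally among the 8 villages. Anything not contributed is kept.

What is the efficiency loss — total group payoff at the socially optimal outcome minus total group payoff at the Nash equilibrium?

108.80 thousand dollars

The private return per contributed unit is 1.4/8 = 0.1750 < 1 for every player regardless of endowment, so the Nash equilibrium is zero contribution and the group total is Σ E_j = 37 + 15 + 33 + 26 + 60 + 60 + 26 + 15 = 272.
Each contributed unit returns 1.400 to the group, so the social optimum is full contribution by everyone: group total = 1.400 × 272 = 380.80.
Efficiency loss = (1.400 − 1) × 272 = 108.80.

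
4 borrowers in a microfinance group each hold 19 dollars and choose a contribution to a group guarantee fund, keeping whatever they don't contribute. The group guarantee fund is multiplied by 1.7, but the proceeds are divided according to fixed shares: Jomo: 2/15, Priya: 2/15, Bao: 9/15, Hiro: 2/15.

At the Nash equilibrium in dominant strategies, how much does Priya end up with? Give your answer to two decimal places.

23.31 dollars

Each unit j contributes comes back to j as 1.7 × (j's share), so j prefers to contribute only if that share exceeds 1/1.7 = 0.5882; otherwise keeping the unit dominates.
Only Bao (9/15) clears that bar, contributing 19; the remaining 3 contribute 0. Total contributed: 19.
Priya keeps 19 and receives 1.7 × 19 × 2/15 = 4.31 from the group guarantee fund, for a payoff of 23.31.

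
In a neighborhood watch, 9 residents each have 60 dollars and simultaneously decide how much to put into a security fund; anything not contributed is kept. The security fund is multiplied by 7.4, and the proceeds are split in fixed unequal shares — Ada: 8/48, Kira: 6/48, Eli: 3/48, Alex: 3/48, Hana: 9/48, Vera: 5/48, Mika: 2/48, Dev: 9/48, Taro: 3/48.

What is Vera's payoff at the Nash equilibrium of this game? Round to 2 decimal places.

For player j, contributing a unit is worthwhile iff 7.4 × (j's share) ≥ 1, i.e. iff j's share is at least 0.1351.
Ada, Hana and Dev are above the threshold, contributing 60 each; the remaining 6 contribute 0. Total contributed: 180.
Vera keeps 60 and receives 7.4 × 180 × 5/48 = 138.75 from the security fund, for a payoff of 198.75.

198.75 dollars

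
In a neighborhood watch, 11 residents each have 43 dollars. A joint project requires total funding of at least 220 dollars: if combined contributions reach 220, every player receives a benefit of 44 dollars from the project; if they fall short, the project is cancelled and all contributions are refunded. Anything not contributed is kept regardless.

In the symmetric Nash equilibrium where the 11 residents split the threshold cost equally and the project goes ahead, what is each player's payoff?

Equal share of the threshold: 220/11 = 20.
At this profile no one gains by cutting their contribution: any cut drops the total below 220, the project is cancelled, contributions are refunded, and the deviator ends with 43, which is less than 43 − 20 + 44 = 67. Contributing more than 20 just wastes the excess. So contributing exactly 20 is a best response.
Each player's payoff: 43 − 20 + 44 = 67.

67 dollars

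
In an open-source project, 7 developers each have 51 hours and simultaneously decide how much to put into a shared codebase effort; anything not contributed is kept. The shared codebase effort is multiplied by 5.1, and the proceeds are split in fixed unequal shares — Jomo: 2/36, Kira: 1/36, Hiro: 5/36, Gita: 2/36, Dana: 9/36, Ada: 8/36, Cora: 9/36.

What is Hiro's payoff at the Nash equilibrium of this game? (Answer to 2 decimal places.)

Each unit j contributes comes back to j as 5.1 × (j's share), so j prefers to contribute only if that share exceeds 1/5.1 = 0.1961; otherwise keeping the unit dominates.
Dana, Ada and Cora clear that bar, contributing 51 each; the remaining 4 contribute 0. Total contributed: 153.
Hiro keeps 51 and receives 5.1 × 153 × 5/36 = 108.38 from the shared codebase effort, for a payoff of 159.38.

159.38 hours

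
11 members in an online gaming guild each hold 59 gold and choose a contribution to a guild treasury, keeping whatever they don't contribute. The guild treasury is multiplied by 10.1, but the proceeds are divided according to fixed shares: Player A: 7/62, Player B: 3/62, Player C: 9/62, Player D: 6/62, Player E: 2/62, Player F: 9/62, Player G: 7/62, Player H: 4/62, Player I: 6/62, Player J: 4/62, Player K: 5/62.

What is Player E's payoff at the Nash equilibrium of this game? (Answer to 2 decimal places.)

135.89 gold

Player j's private return per contributed unit is 10.1 × (j's share). Contributing is weakly dominant for j when that share is at least 1/10.1 = 0.0990, and contributing 0 is dominant otherwise.
Player A, Player C, Player F and Player G clear that bar, contributing 59 each; the remaining 7 contribute 0. Total contributed: 236.
Player E keeps 59 and receives 10.1 × 236 × 2/62 = 76.89 from the guild treasury, for a payoff of 135.89.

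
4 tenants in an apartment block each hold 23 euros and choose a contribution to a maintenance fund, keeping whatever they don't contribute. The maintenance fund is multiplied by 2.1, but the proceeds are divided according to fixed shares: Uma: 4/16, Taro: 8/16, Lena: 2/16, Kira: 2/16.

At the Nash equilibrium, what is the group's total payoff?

Player j's private return per contributed unit is 2.1 × (j's share). Contributing is weakly dominant for j when that share is at least 1/2.1 = 0.4762, and contributing 0 is dominant otherwise.
Only Taro (8/16) clears that bar, contributing 23; the remaining 3 contribute 0. Total contributed: 23.
The maintenance fund pays out 2.1 × 23 = 48.30 in total (split across the unequal shares, but the aggregate is all that matters for the group sum).
The 3 free-riders keep 23 each, adding 69. Group total = 69 + 48.30 = 117.30.

117.30 euros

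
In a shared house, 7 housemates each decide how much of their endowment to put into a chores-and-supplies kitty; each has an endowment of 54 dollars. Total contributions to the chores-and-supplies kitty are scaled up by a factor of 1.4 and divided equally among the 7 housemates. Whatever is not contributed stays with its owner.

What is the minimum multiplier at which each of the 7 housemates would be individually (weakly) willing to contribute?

7

A contributed unit returns (multiplier)/7 to its contributor.
This reaches 1 exactly when the multiplier is 7.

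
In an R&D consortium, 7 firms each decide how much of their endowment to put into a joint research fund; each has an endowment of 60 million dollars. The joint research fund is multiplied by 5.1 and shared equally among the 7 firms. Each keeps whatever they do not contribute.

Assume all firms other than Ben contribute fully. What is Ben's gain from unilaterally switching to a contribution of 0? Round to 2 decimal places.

16.29 million dollars

Switching from a contribution of 60 to 0 lets Ben keep an extra 60 million dollars, but lowers the joint research fund by 60, which costs Ben their own share of that drop: 5.1/7 × 60 = 43.71.
Net gain = 60 − 43.71 = 16.29. The private return per contributed unit (0.7286) is below 1, so free-riding is indeed the best response regardless of what the others do.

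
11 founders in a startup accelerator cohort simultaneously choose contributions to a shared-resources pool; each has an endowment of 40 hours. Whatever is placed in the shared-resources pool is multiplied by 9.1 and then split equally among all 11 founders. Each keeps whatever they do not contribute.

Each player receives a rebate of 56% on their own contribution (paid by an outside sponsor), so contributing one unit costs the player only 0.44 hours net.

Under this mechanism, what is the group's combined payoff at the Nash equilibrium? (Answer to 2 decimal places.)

With the mechanism, a contributed unit returns (9.1/11) / 0.44 = 1.8802 per unit of net cost to the contributor — now above 1 — so contributing fully is weakly dominant for every player.
So the Nash equilibrium is full contribution by all 11; the group earns 11 × (40 × 0.56 + 9.1 × 40) = 4250.40.

4250.40 hours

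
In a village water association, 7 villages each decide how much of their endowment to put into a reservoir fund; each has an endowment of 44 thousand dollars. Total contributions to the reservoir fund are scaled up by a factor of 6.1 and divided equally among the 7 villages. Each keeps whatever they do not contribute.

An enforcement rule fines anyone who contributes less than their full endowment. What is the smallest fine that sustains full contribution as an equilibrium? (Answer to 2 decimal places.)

Given the others contribute fully, the best deviation is to contribute 0 (any partial contribution still incurs the fine and gives up units whose private return 0.8714 is below 1).
Deviating from 44 to 0 saves 44 thousand dollars but forfeits the deviator's share of the drop in the reservoir fund: 6.1/7 × 44 = 38.34.
So the deviation gain is 44 − 38.34 = 5.66, and the fine must be at least 5.66 thousand dollars to wipe it out.

5.66 thousand dollars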